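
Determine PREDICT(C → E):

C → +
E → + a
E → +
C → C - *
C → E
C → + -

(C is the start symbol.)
{ '+' }

PREDICT(C → E) = (FIRST(RHS) \ {ε}) ∪ (FOLLOW(C) if ε ∈ FIRST(RHS), i.e. RHS ⇒* ε)
FIRST(E) = { '+' }
FIRST(E) = { '+' }
ε ∉ FIRST(E), so FOLLOW(C) is not added.
PREDICT(C → E) = { '+' }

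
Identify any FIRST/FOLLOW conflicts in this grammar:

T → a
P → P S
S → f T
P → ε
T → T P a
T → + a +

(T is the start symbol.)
Nullable non-terminals: P.
FIRST sets used below: FIRST(P) = { 'f', ε }, FIRST(S) = { 'f' }

P: nullable alternative(s) P → ε; FOLLOW(P) = { 'a', 'f' }
  P → P S: FIRST \ {ε} = { 'f' } — overlaps FOLLOW(P) on { 'f' }: CONFLICT
  P → ε: FIRST \ {ε} = { } — this is the only nullable alternative, skip

S, T have no nullable alternative, so no FIRST/FOLLOW check is needed there.

So the grammar has 1 FIRST/FOLLOW conflict (marked CONFLICT above).

Answer: Yes. P → P S with FOLLOW(P) on { 'f' }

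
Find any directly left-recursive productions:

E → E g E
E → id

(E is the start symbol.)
E → E g E: LEFT RECURSIVE (starts with E)
E → id: starts with id

The grammar has direct left recursion on: E.

Answer: Yes, E is left-recursive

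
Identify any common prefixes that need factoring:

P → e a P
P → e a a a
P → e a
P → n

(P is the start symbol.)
Yes, P has productions with common prefix 'e a'

Left-factoring is needed when two productions for the same non-terminal
share a common prefix on the right-hand side.

Productions for P:
  P → e a P
  P → e a a a
  P → e a
  P → n

Found common prefix 'e a' in productions for P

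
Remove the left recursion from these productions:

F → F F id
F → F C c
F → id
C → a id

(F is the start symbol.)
F → id F'
F' → F id F'
F' → C c F'
F' → ε
C → a id

F is directly left-recursive. The standard transformation for
  A → A α₁ | ... | A α_m | β₁ | ... | β_n
is
  A  → β₁ A' | ... | β_n A'
  A' → α₁ A' | ... | α_m A' | ε

F → id becomes F → id F'
F → F F id becomes F' → F id F'
F → F C c becomes F' → C c F'
Add F' → ε

Productions for other non-terminals are unchanged:
  C → a id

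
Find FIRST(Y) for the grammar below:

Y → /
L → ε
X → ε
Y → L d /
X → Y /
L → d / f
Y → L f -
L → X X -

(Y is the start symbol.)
To compute FIRST(Y), examine every production with Y on the left-hand side, reading each right-hand side left to right until a non-nullable symbol is reached.

FIRST sets of the other non-terminals involved (by the same procedure, iterated to a fixed point):
  FIRST(L) = { '-', '/', 'd', 'f', ε }

From Y → /:
  - '/' is a terminal: add '/' and stop
From Y → L d /:
  - L is a non-terminal: add FIRST(L) \ {ε} = { '-', '/', 'd', 'f' }
    L is nullable, so continue to the next symbol
  - d is a terminal: add 'd' and stop
From Y → L f -:
  - L is a non-terminal: add FIRST(L) \ {ε} = { '-', '/', 'd', 'f' }
    L is nullable, so continue to the next symbol
  - f is a terminal: add 'f' and stop

Collecting: FIRST(Y) = { '-', '/', 'd', 'f' }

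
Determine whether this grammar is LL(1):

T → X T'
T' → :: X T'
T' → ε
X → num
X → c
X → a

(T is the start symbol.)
Relevant sets:
  FOLLOW(T') = { $ }

For T':
  PREDICT(T' → :: X T') = { '::' }
  PREDICT(T' → ε) = { $ }
For X:
  PREDICT(X → num) = { 'num' }
  PREDICT(X → c) = { 'c' }
  PREDICT(X → a) = { 'a' }
T has a single production, so nothing to check there.

All predict sets are disjoint. The grammar IS LL(1).

Answer: Yes, the grammar is LL(1).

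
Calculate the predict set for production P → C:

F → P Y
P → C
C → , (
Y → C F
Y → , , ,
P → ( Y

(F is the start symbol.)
PREDICT(P → C) = (FIRST(RHS) \ {ε}) ∪ (FOLLOW(P) if ε ∈ FIRST(RHS), i.e. RHS ⇒* ε)
FIRST(C) = { ',' }
FIRST(C) = { ',' }
ε ∉ FIRST(C), so FOLLOW(P) is not added.
PREDICT(P → C) = { ',' }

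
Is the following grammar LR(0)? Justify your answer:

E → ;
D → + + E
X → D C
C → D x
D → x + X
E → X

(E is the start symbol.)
Yes, the grammar is LR(0)

A grammar is LR(0) if no state in the canonical LR(0) collection has:
  - both a shift item (dot before a terminal) and a complete item (shift-reduce conflict), or
  - two or more complete items (reduce-reduce conflict; the accept item [E' → E .] counts as a complete item here).

Augment with E' → E and build the canonical LR(0) collection (I0 = CLOSURE({[E' → . E]}), then GOTO on every symbol after a dot until no new states appear). It has 14 states:
  I0: { [D → . + + E], [D → . x + X], [E → . ;], [E → . X], [E' → . E], [X → . D C] }  — shift
  I1: { [D → + . + E] }  — shift
  I2: { [E → ; .] }  — reduce
  I3: { [C → . D x], [D → . + + E], [D → . x + X], [X → D . C] }  — shift
  I4: { [E' → E .] }  — accept
  I5: { [E → X .] }  — reduce
  I6: { [D → x . + X] }  — shift
  I7: { [D → . + + E], [D → . x + X], [D → x + . X], [X → . D C] }  — shift
  I8: { [D → x + X .] }  — reduce
  I9: { [X → D C .] }  — reduce
  I10: { [C → D . x] }  — shift
  I11: { [C → D x .] }  — reduce
  I12: { [D → + + . E], [D → . + + E], [D → . x + X], [E → . ;], [E → . X], [X → . D C] }  — shift
  I13: { [D → + + E .] }  — reduce

Every state is either a pure shift/goto state or contains exactly one complete item and nothing to shift — no conflicts. The grammar is LR(0).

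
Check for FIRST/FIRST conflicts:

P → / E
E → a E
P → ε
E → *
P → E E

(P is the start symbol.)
A FIRST/FIRST conflict occurs when two productions N → α and N → β for the same non-terminal have FIRST(α) ∩ FIRST(β) ≠ ∅ (with ε ∈ FIRST of a nullable right-hand side, so two nullable alternatives also conflict).

FIRST sets of the non-terminals at (or reachable through a nullable prefix from) the front of some alternative:
  FIRST(E) = { '*', 'a' }

Productions for P:
  P → / E: FIRST = { '/' }
  P → ε: FIRST = { ε }
  P → E E: FIRST = { '*', 'a' }
Productions for E:
  E → a E: FIRST = { 'a' }
  E → *: FIRST = { '*' }

All alternatives of each non-terminal have pairwise disjoint FIRST sets.

Answer: No FIRST/FIRST conflicts.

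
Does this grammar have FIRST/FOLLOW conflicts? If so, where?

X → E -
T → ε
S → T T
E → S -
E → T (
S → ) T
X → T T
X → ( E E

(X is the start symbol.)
No FIRST/FOLLOW conflicts.

A FIRST/FOLLOW conflict occurs when a non-terminal N has a nullable alternative N → β (β ⇒* ε) and another alternative N → α with FIRST(α) ∩ FOLLOW(N) ≠ ∅: on such a lookahead the parser cannot decide between expanding α and letting N vanish via β.

Nullable non-terminals: S, T, X.
FIRST sets used below: FIRST(T) = { ε }, FIRST(E) = { '(', ')', '-' }

S: nullable alternative(s) S → T T; FOLLOW(S) = { '-' }
  S → T T: FIRST \ {ε} = { } — this is the only nullable alternative, skip
  S → ) T: FIRST \ {ε} = { ')' } — disjoint from FOLLOW(S)
T has a nullable alternative but only one production, so nothing to check.

X: nullable alternative(s) X → T T; FOLLOW(X) = { $ }
  X → E -: FIRST \ {ε} = { '(', ')', '-' } — disjoint from FOLLOW(X)
  X → T T: FIRST \ {ε} = { } — this is the only nullable alternative, skip
  X → ( E E: FIRST \ {ε} = { '(' } — disjoint from FOLLOW(X)

E has no nullable alternative, so no FIRST/FOLLOW check is needed there.

No FIRST/FOLLOW conflicts found.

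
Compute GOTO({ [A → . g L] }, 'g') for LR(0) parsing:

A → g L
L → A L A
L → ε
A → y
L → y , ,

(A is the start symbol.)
{ [A → . g L], [A → . y], [A → g . L], [L → . A L A], [L → . y , ,], [L → .] }

GOTO(I, 'g') = CLOSURE({ [A → αX.β] : [A → α.Xβ] ∈ I, X = 'g' })

Items with dot before 'g', with the dot advanced:
  [A → . g L] → [A → g . L]
Closure of the advanced items:
  [A → g . L] has the dot before L: add [L → . A L A], [L → .], [L → . y , ,]
  [L → . A L A] has the dot before A: add [A → . g L], [A → . y]

GOTO = { [A → . g L], [A → . y], [A → g . L], [L → . A L A], [L → . y , ,], [L → .] }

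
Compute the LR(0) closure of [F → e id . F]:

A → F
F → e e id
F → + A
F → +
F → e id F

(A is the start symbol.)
{ [F → . + A], [F → . +], [F → . e e id], [F → . e id F], [F → e id . F] }

To compute CLOSURE, for each item [A → α.Bβ] where B is a non-terminal, add [B → .γ] for all productions B → γ; repeat for the newly added items until nothing changes.

Start with: [F → e id . F]
  [F → e id . F] has the dot before F: add [F → . e e id], [F → . + A], [F → . +], [F → . e id F]
No further items can be added.

CLOSURE = { [F → . + A], [F → . +], [F → . e e id], [F → . e id F], [F → e id . F] }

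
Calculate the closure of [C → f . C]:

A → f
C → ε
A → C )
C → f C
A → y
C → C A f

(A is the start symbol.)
{ [C → . C A f], [C → . f C], [C → .], [C → f . C] }

To compute CLOSURE, for each item [A → α.Bβ] where B is a non-terminal, add [B → .γ] for all productions B → γ; repeat for the newly added items until nothing changes.

Start with: [C → f . C]
  [C → f . C] has the dot before C: add [C → .], [C → . f C], [C → . C A f]
No further items can be added.

CLOSURE = { [C → . C A f], [C → . f C], [C → .], [C → f . C] }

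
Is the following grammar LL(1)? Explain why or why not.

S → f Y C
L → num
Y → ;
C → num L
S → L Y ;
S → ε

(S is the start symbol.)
Yes, the grammar is LL(1).

A grammar is LL(1) if for each non-terminal N with multiple productions, the predict sets of those productions are pairwise disjoint, where PREDICT(N → α) = (FIRST(α) \ {ε}) ∪ (FOLLOW(N) if α ⇒* ε).

Relevant sets:
  FIRST(L) = { 'num' }
  FOLLOW(S) = { $ }

For S:
  PREDICT(S → f Y C) = { 'f' }
  PREDICT(S → L Y ';') = { 'num' }
  PREDICT(S → ε) = { $ }
L, Y, C have a single production, so nothing to check there.

All predict sets are disjoint. The grammar IS LL(1).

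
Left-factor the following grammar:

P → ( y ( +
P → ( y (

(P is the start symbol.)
P → ( y ( P'
P' → +
P' → ε

Left-factoring transforms A → αβ₁ | αβ₂ into A → αA' and A' → β₁ | β₂
(α is the longest common prefix among the alternatives). Repeat until
no nonterminal has two alternatives with a common prefix.

Round 1: P has alternatives sharing prefix '( y ('. Introduce P': P → ( y ( P'
  Add: P' → +
  Add: P' → ε

No remaining common prefixes — done.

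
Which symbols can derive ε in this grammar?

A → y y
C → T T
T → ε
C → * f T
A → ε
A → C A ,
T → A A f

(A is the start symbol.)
A non-terminal is nullable if it can derive ε (the empty string): either it has an ε-production, or it has a production whose right-hand side consists entirely of nullable non-terminals.

ε-productions: T → ε, A → ε
So T, A are immediately nullable.
C → T T: every symbol on the right is nullable, so C is nullable too.
Every non-terminal is now nullable.
Nullable = { 'A', 'C', 'T' }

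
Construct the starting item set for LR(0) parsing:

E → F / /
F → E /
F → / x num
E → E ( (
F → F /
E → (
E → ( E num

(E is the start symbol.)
First, augment the grammar with E' → E
I₀ = CLOSURE({ [E' → . E] }):
  [E' → . E] has the dot before E: add [E → . F / /], [E → . E ( (], [E → . (], [E → . ( E num]
  [E → . F / /] has the dot before F: add [F → . E /], [F → . / x num], [F → . F /]
No further items can be added.

I₀ = { [E → . ( E num], [E → . (], [E → . E ( (], [E → . F / /], [E' → . E], [F → . / x num], [F → . E /], [F → . F /] }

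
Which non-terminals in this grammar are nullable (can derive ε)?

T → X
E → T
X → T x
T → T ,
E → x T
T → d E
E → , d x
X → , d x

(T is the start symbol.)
None

There are no ε-productions, so no non-terminal can derive ε.
No non-terminals are nullable.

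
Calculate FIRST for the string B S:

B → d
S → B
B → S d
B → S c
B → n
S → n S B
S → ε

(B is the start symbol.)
{ 'c', 'd', 'n' }

FIRST sets of the non-terminals involved (from the grammar, by fixed-point iteration):
  FIRST(B) = { 'c', 'd', 'n' }

To compute FIRST(B S), process the symbols left to right:
Symbol B is a non-terminal. Add FIRST(B) \ {ε} = { 'c', 'd', 'n' }
B is not nullable (ε ∉ FIRST(B)), so stop here.
FIRST(B S) = { 'c', 'd', 'n' }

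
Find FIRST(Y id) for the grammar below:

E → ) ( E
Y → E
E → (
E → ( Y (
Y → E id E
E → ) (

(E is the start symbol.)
{ '(', ')' }

FIRST sets of the non-terminals involved (from the grammar, by fixed-point iteration):
  FIRST(Y) = { '(', ')' }

To compute FIRST(Y id), process the symbols left to right:
Symbol Y is a non-terminal. Add FIRST(Y) \ {ε} = { '(', ')' }
Y is not nullable (ε ∉ FIRST(Y)), so stop here.
FIRST(Y id) = { '(', ')' }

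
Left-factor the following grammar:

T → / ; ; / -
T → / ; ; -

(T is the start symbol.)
Left-factoring transforms A → αβ₁ | αβ₂ into A → αA' and A' → β₁ | β₂
(α is the longest common prefix among the alternatives). Repeat until
no nonterminal has two alternatives with a common prefix.

Round 1: T has alternatives sharing prefix '/ ; ;'. Introduce T': T → / ; ; T'
  Add: T' → / -
  Add: T' → -

No remaining common prefixes — done.

Resulting grammar:
T → / ; ; T'
T' → / -
T' → -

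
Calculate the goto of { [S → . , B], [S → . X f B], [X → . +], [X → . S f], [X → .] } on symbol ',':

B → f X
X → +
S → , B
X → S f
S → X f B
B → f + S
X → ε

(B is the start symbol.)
{ [B → . f + S], [B → . f X], [S → , . B] }

GOTO(I, ',') = CLOSURE({ [A → αX.β] : [A → α.Xβ] ∈ I, X = ',' })

Items with dot before ',', with the dot advanced:
  [S → . , B] → [S → , . B]
Closure of the advanced items:
  [S → , . B] has the dot before B: add [B → . f X], [B → . f + S]

GOTO = { [B → . f + S], [B → . f X], [S → , . B] }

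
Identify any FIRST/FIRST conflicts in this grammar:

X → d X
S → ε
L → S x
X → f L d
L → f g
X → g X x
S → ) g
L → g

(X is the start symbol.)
No FIRST/FIRST conflicts.

FIRST sets of the non-terminals at (or reachable through a nullable prefix from) the front of some alternative:
  FIRST(S) = { ')', ε }

Productions for X:
  X → d X: FIRST = { 'd' }
  X → f L d: FIRST = { 'f' }
  X → g X x: FIRST = { 'g' }
Productions for S:
  S → ε: FIRST = { ε }
  S → ) g: FIRST = { ')' }
Productions for L:
  L → S x: FIRST = { ')', 'x' }
  L → f g: FIRST = { 'f' }
  L → g: FIRST = { 'g' }

All alternatives of each non-terminal have pairwise disjoint FIRST sets.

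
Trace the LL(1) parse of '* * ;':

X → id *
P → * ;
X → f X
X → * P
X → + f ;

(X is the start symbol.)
Stack is shown with the top on the left.

Stack  Input    Action
----------------------
X $    * * ; $  output X → * P
* P $  * * ; $  match '*'
P $    * ; $    output P → * ;
* ; $  * ; $    match '*'
; $    ; $      match ';'
$      $        accept

The string is accepted.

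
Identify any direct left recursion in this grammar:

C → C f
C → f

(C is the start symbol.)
Yes, C is left-recursive

C → C f: LEFT RECURSIVE (starts with C)
C → f: starts with f

The grammar has direct left recursion on: C.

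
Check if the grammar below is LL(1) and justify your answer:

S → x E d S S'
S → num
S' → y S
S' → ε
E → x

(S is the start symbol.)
A grammar is LL(1) if for each non-terminal N with multiple productions, the predict sets of those productions are pairwise disjoint, where PREDICT(N → α) = (FIRST(α) \ {ε}) ∪ (FOLLOW(N) if α ⇒* ε).

Relevant sets:
  FOLLOW(S') = { $, 'y' }

For S:
  PREDICT(S → x E d S S') = { 'x' }
  PREDICT(S → num) = { 'num' }
For S':
  PREDICT(S' → y S) = { 'y' }
  PREDICT(S' → ε) = { $, 'y' }
E has a single production, so nothing to check there.

Conflict found: Predict set conflict for S': { 'y' }
The grammar is NOT LL(1).

Answer: No. Predict set conflict for S': { 'y' }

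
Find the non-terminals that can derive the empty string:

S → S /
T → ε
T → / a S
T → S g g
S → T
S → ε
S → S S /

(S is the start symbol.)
{ 'S', 'T' }

A non-terminal is nullable if it can derive ε (the empty string): either it has an ε-production, or it has a production whose right-hand side consists entirely of nullable non-terminals.

ε-productions: T → ε, S → ε
So T, S are immediately nullable.
Every non-terminal is now nullable.
Nullable = { 'S', 'T' }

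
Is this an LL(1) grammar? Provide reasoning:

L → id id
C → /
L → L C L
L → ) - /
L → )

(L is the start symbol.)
No. Predict set conflict for L: { 'id' }

Relevant sets:
  FIRST(L) = { ')', 'id' }

For L:
  PREDICT(L → id id) = { 'id' }
  PREDICT(L → L C L) = { ')', 'id' }
  PREDICT(L → ')' '-' '/') = { ')' }
  PREDICT(L → ')') = { ')' }
C has a single production, so nothing to check there.

Conflict found: Predict set conflict for L: { 'id' }
The grammar is NOT LL(1).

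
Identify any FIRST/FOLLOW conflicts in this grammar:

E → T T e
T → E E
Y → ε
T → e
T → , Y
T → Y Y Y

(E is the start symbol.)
Yes. T → E E with FOLLOW(T) on { ',', 'e' }; T → e with FOLLOW(T) on { 'e' }; T → ',' Y with FOLLOW(T) on { ',' }

A FIRST/FOLLOW conflict occurs when a non-terminal N has a nullable alternative N → β (β ⇒* ε) and another alternative N → α with FIRST(α) ∩ FOLLOW(N) ≠ ∅: on such a lookahead the parser cannot decide between expanding α and letting N vanish via β.

Nullable non-terminals: T, Y.
FIRST sets used below: FIRST(E) = { ',', 'e' }, FIRST(Y) = { ε }

T: nullable alternative(s) T → Y Y Y; FOLLOW(T) = { ',', 'e' }
  T → E E: FIRST \ {ε} = { ',', 'e' } — overlaps FOLLOW(T) on { ',', 'e' }: CONFLICT
  T → e: FIRST \ {ε} = { 'e' } — overlaps FOLLOW(T) on { 'e' }: CONFLICT
  T → , Y: FIRST \ {ε} = { ',' } — overlaps FOLLOW(T) on { ',' }: CONFLICT
  T → Y Y Y: FIRST \ {ε} = { } — this is the only nullable alternative, skip
Y has a nullable alternative but only one production, so nothing to check.

E has no nullable alternative, so no FIRST/FOLLOW check is needed there.

So the grammar has 3 FIRST/FOLLOW conflicts (marked CONFLICT above).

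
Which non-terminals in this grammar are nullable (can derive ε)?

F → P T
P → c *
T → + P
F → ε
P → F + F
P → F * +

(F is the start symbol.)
A non-terminal is nullable if it can derive ε (the empty string): either it has an ε-production, or it has a production whose right-hand side consists entirely of nullable non-terminals.

ε-productions: F → ε
So F is immediately nullable.
No further non-terminal can be added: every production for the remaining non-terminals contains a terminal or a non-nullable non-terminal.
Nullable = { 'F' }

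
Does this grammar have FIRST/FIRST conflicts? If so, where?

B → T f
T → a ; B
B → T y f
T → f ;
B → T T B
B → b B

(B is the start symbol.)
A FIRST/FIRST conflict occurs when two productions N → α and N → β for the same non-terminal have FIRST(α) ∩ FIRST(β) ≠ ∅ (with ε ∈ FIRST of a nullable right-hand side, so two nullable alternatives also conflict).

FIRST sets of the non-terminals at (or reachable through a nullable prefix from) the front of some alternative:
  FIRST(T) = { 'a', 'f' }

Productions for B:
  B → T f: FIRST = { 'a', 'f' }
  B → T y f: FIRST = { 'a', 'f' }
  B → T T B: FIRST = { 'a', 'f' }
  B → b B: FIRST = { 'b' }
Productions for T:
  T → a ; B: FIRST = { 'a' }
  T → f ;: FIRST = { 'f' }

Conflict for B: B → T f and B → T y f
  Overlap: { 'a', 'f' }
Conflict for B: B → T f and B → T T B
  Overlap: { 'a', 'f' }
Conflict for B: B → T y f and B → T T B
  Overlap: { 'a', 'f' }

Answer: Yes. B → T f / B → T y f on { 'a', 'f' }; B → T f / B → T T B on { 'a', 'f' }; B → T y f / B → T T B on { 'a', 'f' }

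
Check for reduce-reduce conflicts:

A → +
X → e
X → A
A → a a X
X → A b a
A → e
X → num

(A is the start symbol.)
A reduce-reduce conflict occurs when an LR(0) state has two complete items [A → α .] and [B → β .] — both call for a reduction, and with no lookahead the parser cannot choose between them.

Augment with A' → A and build the canonical LR(0) collection (I0 = CLOSURE({[A' → . A]}), then GOTO on every symbol after a dot until no new states appear). It has 12 states:
  I0: { [A → . +], [A → . a a X], [A → . e], [A' → . A] }  — shift
  I1: { [A → + .] }  — reduce
  I2: { [A' → A .] }  — accept
  I3: { [A → a . a X] }  — shift
  I4: { [A → e .] }  — reduce
  I5: { [A → . +], [A → . a a X], [A → . e], [A → a a . X], [X → . A b a], [X → . A], [X → . e], [X → . num] }  — shift
  I6: { [X → A . b a], [X → A .] }  — shift, reduce
  I7: { [A → a a X .] }  — reduce
  I8: { [A → e .], [X → e .] }  — 2 reduces
  I9: { [X → num .] }  — reduce
  I10: { [X → A b . a] }  — shift
  I11: { [X → A b a .] }  — reduce

I8 contains complete items [A → e .], [X → e .] — reduce-reduce conflict.

Answer: Yes — I8: [A → e .] vs [X → e .]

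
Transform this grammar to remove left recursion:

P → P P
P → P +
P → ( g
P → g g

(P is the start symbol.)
P → ( g P'
P → g g P'
P' → P P'
P' → + P'
P' → ε

P is directly left-recursive. The standard transformation for
  A → A α₁ | ... | A α_m | β₁ | ... | β_n
is
  A  → β₁ A' | ... | β_n A'
  A' → α₁ A' | ... | α_m A' | ε

P → ( g becomes P → ( g P'
P → g g becomes P → g g P'
P → P P becomes P' → P P'
P → P + becomes P' → + P'
Add P' → ε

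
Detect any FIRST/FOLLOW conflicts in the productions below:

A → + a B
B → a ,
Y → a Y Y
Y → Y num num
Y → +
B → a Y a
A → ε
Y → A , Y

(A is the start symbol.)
Nullable non-terminals: A.

A: nullable alternative(s) A → ε; FOLLOW(A) = { $, ',' }
  A → + a B: FIRST \ {ε} = { '+' } — disjoint from FOLLOW(A)
  A → ε: FIRST \ {ε} = { } — this is the only nullable alternative, skip

B, Y have no nullable alternative, so no FIRST/FOLLOW check is needed there.

No FIRST/FOLLOW conflicts found.

Answer: No FIRST/FOLLOW conflicts.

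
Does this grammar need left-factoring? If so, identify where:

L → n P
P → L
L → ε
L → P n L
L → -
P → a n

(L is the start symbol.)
No, left-factoring is not needed

Left-factoring is needed when two productions for the same non-terminal
share a common prefix on the right-hand side.

Productions for L:
  L → n P
  L → ε
  L → P n L
  L → -
Productions for P:
  P → L
  P → a n

No common prefixes found.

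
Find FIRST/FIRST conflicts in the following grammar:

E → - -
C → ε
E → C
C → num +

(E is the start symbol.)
No FIRST/FIRST conflicts.

A FIRST/FIRST conflict occurs when two productions N → α and N → β for the same non-terminal have FIRST(α) ∩ FIRST(β) ≠ ∅ (with ε ∈ FIRST of a nullable right-hand side, so two nullable alternatives also conflict).

FIRST sets of the non-terminals at (or reachable through a nullable prefix from) the front of some alternative:
  FIRST(C) = { 'num', ε }

Productions for E:
  E → - -: FIRST = { '-' }
  E → C: FIRST = { 'num', ε }
Productions for C:
  C → ε: FIRST = { ε }
  C → num +: FIRST = { 'num' }

All alternatives of each non-terminal have pairwise disjoint FIRST sets.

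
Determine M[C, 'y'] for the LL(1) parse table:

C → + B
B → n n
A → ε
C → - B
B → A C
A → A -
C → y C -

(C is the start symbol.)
To find M[C, 'y'], we find productions for C where 'y' is in the predict set (PREDICT(N → α) = (FIRST(α) \ {ε}) ∪ (FOLLOW(N) if α ⇒* ε)).

C → + B: PREDICT = { '+' }
C → - B: PREDICT = { '-' }
C → y C -: PREDICT = { 'y' }
  'y' is in predict set, so this production goes in M[C, 'y']

M[C, 'y'] = C → y C -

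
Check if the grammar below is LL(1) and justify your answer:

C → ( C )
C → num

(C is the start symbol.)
Yes, the grammar is LL(1).

A grammar is LL(1) if for each non-terminal N with multiple productions, the predict sets of those productions are pairwise disjoint, where PREDICT(N → α) = (FIRST(α) \ {ε}) ∪ (FOLLOW(N) if α ⇒* ε).

For C:
  PREDICT(C → '(' C ')') = { '(' }
  PREDICT(C → num) = { 'num' }

All predict sets are disjoint. The grammar IS LL(1).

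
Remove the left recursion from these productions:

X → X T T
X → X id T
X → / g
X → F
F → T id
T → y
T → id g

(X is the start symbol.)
X is directly left-recursive. The standard transformation for
  A → A α₁ | ... | A α_m | β₁ | ... | β_n
is
  A  → β₁ A' | ... | β_n A'
  A' → α₁ A' | ... | α_m A' | ε

X → / g becomes X → / g X'
X → F becomes X → F X'
X → X T T becomes X' → T T X'
X → X id T becomes X' → id T X'
Add X' → ε

Productions for other non-terminals are unchanged:
  F → T id
  T → y
  T → id g

Resulting grammar:
X → / g X'
X → F X'
X' → T T X'
X' → id T X'
X' → ε
F → T id
T → y
T → id g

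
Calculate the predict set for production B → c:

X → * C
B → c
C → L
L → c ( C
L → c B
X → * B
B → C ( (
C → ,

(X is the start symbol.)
PREDICT(B → c) = (FIRST(RHS) \ {ε}) ∪ (FOLLOW(B) if ε ∈ FIRST(RHS), i.e. RHS ⇒* ε)
FIRST(c) = { 'c' }
ε ∉ FIRST(c), so FOLLOW(B) is not added.
PREDICT(B → c) = { 'c' }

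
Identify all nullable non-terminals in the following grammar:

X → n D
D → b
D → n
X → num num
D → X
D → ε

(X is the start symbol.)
{ 'D' }

ε-productions: D → ε
So D is immediately nullable.
No further non-terminal can be added: every production for the remaining non-terminals contains a terminal or a non-nullable non-terminal.
Nullable = { 'D' }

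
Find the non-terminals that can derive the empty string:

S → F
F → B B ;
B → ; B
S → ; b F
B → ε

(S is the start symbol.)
A non-terminal is nullable if it can derive ε (the empty string): either it has an ε-production, or it has a production whose right-hand side consists entirely of nullable non-terminals.

ε-productions: B → ε
So B is immediately nullable.
No further non-terminal can be added: every production for the remaining non-terminals contains a terminal or a non-nullable non-terminal.
Nullable = { 'B' }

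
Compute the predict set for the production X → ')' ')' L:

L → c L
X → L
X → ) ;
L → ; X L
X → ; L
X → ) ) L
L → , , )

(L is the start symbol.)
{ ')' }

PREDICT(X → ')' ')' L) = (FIRST(RHS) \ {ε}) ∪ (FOLLOW(X) if ε ∈ FIRST(RHS), i.e. RHS ⇒* ε)
FIRST(')' ')' L) = { ')' }
ε ∉ FIRST(')' ')' L), so FOLLOW(X) is not added.
PREDICT(X → ')' ')' L) = { ')' }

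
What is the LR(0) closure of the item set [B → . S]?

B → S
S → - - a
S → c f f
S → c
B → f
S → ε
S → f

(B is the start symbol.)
{ [B → . S], [S → . - - a], [S → . c f f], [S → . c], [S → . f], [S → .] }

Start with: [B → . S]
  [B → . S] has the dot before S: add [S → . - - a], [S → . c f f], [S → . c], [S → .], [S → . f]
No further items can be added.

CLOSURE = { [B → . S], [S → . - - a], [S → . c f f], [S → . c], [S → . f], [S → .] }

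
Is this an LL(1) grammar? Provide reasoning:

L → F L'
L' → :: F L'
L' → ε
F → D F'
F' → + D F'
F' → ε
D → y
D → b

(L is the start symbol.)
A grammar is LL(1) if for each non-terminal N with multiple productions, the predict sets of those productions are pairwise disjoint, where PREDICT(N → α) = (FIRST(α) \ {ε}) ∪ (FOLLOW(N) if α ⇒* ε).

Relevant sets:
  FOLLOW(L') = { $ }
  FOLLOW(F') = { $, '::' }

For L':
  PREDICT(L' → :: F L') = { '::' }
  PREDICT(L' → ε) = { $ }
For F':
  PREDICT(F' → '+' D F') = { '+' }
  PREDICT(F' → ε) = { $, '::' }
For D:
  PREDICT(D → y) = { 'y' }
  PREDICT(D → b) = { 'b' }
L, F have a single production, so nothing to check there.

All predict sets are disjoint. The grammar IS LL(1).

Answer: Yes, the grammar is LL(1).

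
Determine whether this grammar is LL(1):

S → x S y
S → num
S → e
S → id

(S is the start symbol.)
A grammar is LL(1) if for each non-terminal N with multiple productions, the predict sets of those productions are pairwise disjoint, where PREDICT(N → α) = (FIRST(α) \ {ε}) ∪ (FOLLOW(N) if α ⇒* ε).

For S:
  PREDICT(S → x S y) = { 'x' }
  PREDICT(S → num) = { 'num' }
  PREDICT(S → e) = { 'e' }
  PREDICT(S → id) = { 'id' }

All predict sets are disjoint. The grammar IS LL(1).

Answer: Yes, the grammar is LL(1).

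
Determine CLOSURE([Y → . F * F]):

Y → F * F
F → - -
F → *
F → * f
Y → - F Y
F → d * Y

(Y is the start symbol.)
{ [F → . * f], [F → . *], [F → . - -], [F → . d * Y], [Y → . F * F] }

To compute CLOSURE, for each item [A → α.Bβ] where B is a non-terminal, add [B → .γ] for all productions B → γ; repeat for the newly added items until nothing changes.

Start with: [Y → . F * F]
  [Y → . F * F] has the dot before F: add [F → . - -], [F → . *], [F → . * f], [F → . d * Y]
No further items can be added.

CLOSURE = { [F → . * f], [F → . *], [F → . - -], [F → . d * Y], [Y → . F * F] }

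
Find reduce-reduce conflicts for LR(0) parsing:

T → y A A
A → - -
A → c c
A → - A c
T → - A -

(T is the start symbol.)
No reduce-reduce conflicts

A reduce-reduce conflict occurs when an LR(0) state has two complete items [A → α .] and [B → β .] — both call for a reduction, and with no lookahead the parser cannot choose between them.

Augment with T' → T and build the canonical LR(0) collection (I0 = CLOSURE({[T' → . T]}), then GOTO on every symbol after a dot until no new states appear). It has 14 states:
  I0: { [T → . - A -], [T → . y A A], [T' → . T] }  — shift
  I1: { [A → . - -], [A → . - A c], [A → . c c], [T → - . A -] }  — shift
  I2: { [T' → T .] }  — accept
  I3: { [A → . - -], [A → . - A c], [A → . c c], [T → y . A A] }  — shift
  I4: { [A → - . -], [A → - . A c], [A → . - -], [A → . - A c], [A → . c c] }  — shift
  I5: { [A → . - -], [A → . - A c], [A → . c c], [T → y A . A] }  — shift
  I6: { [A → c . c] }  — shift
  I7: { [A → c c .] }  — reduce
  I8: { [T → y A A .] }  — reduce
  I9: { [A → - - .], [A → - . -], [A → - . A c], [A → . - -], [A → . - A c], [A → . c c] }  — shift, reduce
  I10: { [A → - A . c] }  — shift
  I11: { [A → - A c .] }  — reduce
  I12: { [T → - A . -] }  — shift
  I13: { [T → - A - .] }  — reduce

No state contains more than one complete item.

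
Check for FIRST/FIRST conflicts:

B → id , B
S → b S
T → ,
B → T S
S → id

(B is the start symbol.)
No FIRST/FIRST conflicts.

A FIRST/FIRST conflict occurs when two productions N → α and N → β for the same non-terminal have FIRST(α) ∩ FIRST(β) ≠ ∅ (with ε ∈ FIRST of a nullable right-hand side, so two nullable alternatives also conflict).

FIRST sets of the non-terminals at (or reachable through a nullable prefix from) the front of some alternative:
  FIRST(T) = { ',' }

Productions for B:
  B → id , B: FIRST = { 'id' }
  B → T S: FIRST = { ',' }
Productions for S:
  S → b S: FIRST = { 'b' }
  S → id: FIRST = { 'id' }
T has only one production, so no FIRST/FIRST conflict is possible there.

All alternatives of each non-terminal have pairwise disjoint FIRST sets.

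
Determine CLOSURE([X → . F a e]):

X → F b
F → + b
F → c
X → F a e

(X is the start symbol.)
{ [F → . + b], [F → . c], [X → . F a e] }

To compute CLOSURE, for each item [A → α.Bβ] where B is a non-terminal, add [B → .γ] for all productions B → γ; repeat for the newly added items until nothing changes.

Start with: [X → . F a e]
  [X → . F a e] has the dot before F: add [F → . + b], [F → . c]
No further items can be added.

CLOSURE = { [F → . + b], [F → . c], [X → . F a e] }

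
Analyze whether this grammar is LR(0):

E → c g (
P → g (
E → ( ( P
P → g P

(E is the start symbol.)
Augment with E' → E and build the canonical LR(0) collection (I0 = CLOSURE({[E' → . E]}), then GOTO on every symbol after a dot until no new states appear). It has 11 states:
  I0: { [E → . ( ( P], [E → . c g (], [E' → . E] }  — shift
  I1: { [E → ( . ( P] }  — shift
  I2: { [E' → E .] }  — accept
  I3: { [E → c . g (] }  — shift
  I4: { [E → c g . (] }  — shift
  I5: { [E → c g ( .] }  — reduce
  I6: { [E → ( ( . P], [P → . g (], [P → . g P] }  — shift
  I7: { [E → ( ( P .] }  — reduce
  I8: { [P → . g (], [P → . g P], [P → g . (], [P → g . P] }  — shift
  I9: { [P → g ( .] }  — reduce
  I10: { [P → g P .] }  — reduce

Every state is either a pure shift/goto state or contains exactly one complete item and nothing to shift — no conflicts. The grammar is LR(0).

Answer: Yes, the grammar is LR(0)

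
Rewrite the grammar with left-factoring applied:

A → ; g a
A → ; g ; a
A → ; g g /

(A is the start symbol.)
A → ; g A'
A' → a
A' → ; a
A' → g /

Left-factoring transforms A → αβ₁ | αβ₂ into A → αA' and A' → β₁ | β₂
(α is the longest common prefix among the alternatives). Repeat until
no nonterminal has two alternatives with a common prefix.

Round 1: A has alternatives sharing prefix '; g'. Introduce A': A → ; g A'
  Add: A' → a
  Add: A' → ; a
  Add: A' → g /

No remaining common prefixes — done.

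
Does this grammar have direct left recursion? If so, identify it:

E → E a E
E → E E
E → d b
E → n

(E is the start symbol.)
Direct left recursion occurs when N → N α for some non-terminal N (the right-hand side begins with the left-hand side itself).

E → E a E: LEFT RECURSIVE (starts with E)
E → E E: LEFT RECURSIVE (starts with E)
E → d b: starts with d
E → n: starts with n

The grammar has direct left recursion on: E.

Answer: Yes, E is left-recursive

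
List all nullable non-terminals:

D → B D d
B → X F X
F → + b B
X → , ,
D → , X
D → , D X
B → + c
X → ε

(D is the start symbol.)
{ 'X' }

ε-productions: X → ε
So X is immediately nullable.
No further non-terminal can be added: every production for the remaining non-terminals contains a terminal or a non-nullable non-terminal.
Nullable = { 'X' }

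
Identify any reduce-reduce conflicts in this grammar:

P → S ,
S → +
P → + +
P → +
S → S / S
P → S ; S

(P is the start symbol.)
Yes — I1: [P → + .] vs [S → + .]

Augment with P' → P and build the canonical LR(0) collection (I0 = CLOSURE({[P' → . P]}), then GOTO on every symbol after a dot until no new states appear). It has 11 states:
  I0: { [P → . + +], [P → . +], [P → . S ,], [P → . S ; S], [P' → . P], [S → . +], [S → . S / S] }  — shift
  I1: { [P → + . +], [P → + .], [S → + .] }  — shift, 2 reduces
  I2: { [P' → P .] }  — accept
  I3: { [P → S . ,], [P → S . ; S], [S → S . / S] }  — shift
  I4: { [P → S , .] }  — reduce
  I5: { [S → . +], [S → . S / S], [S → S / . S] }  — shift
  I6: { [P → S ; . S], [S → . +], [S → . S / S] }  — shift
  I7: { [S → + .] }  — reduce
  I8: { [P → S ; S .], [S → S . / S] }  — shift, reduce
  I9: { [S → S . / S], [S → S / S .] }  — shift, reduce
  I10: { [P → + + .] }  — reduce

I1 contains complete items [P → + .], [S → + .] — reduce-reduce conflict.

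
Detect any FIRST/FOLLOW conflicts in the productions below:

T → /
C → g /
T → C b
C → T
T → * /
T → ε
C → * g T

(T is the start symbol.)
Nullable non-terminals: C, T.
FIRST sets used below: FIRST(T) = { '*', '/', 'b', 'g', ε }, FIRST(C) = { '*', '/', 'b', 'g', ε }

C: nullable alternative(s) C → T; FOLLOW(C) = { 'b' }
  C → g /: FIRST \ {ε} = { 'g' } — disjoint from FOLLOW(C)
  C → T: FIRST \ {ε} = { '*', '/', 'b', 'g' } — this is the only nullable alternative, skip
  C → * g T: FIRST \ {ε} = { '*' } — disjoint from FOLLOW(C)

T: nullable alternative(s) T → ε; FOLLOW(T) = { $, 'b' }
  T → /: FIRST \ {ε} = { '/' } — disjoint from FOLLOW(T)
  T → C b: FIRST \ {ε} = { '*', '/', 'b', 'g' } — overlaps FOLLOW(T) on { 'b' }: CONFLICT
  T → * /: FIRST \ {ε} = { '*' } — disjoint from FOLLOW(T)
  T → ε: FIRST \ {ε} = { } — this is the only nullable alternative, skip

So the grammar has 1 FIRST/FOLLOW conflict (marked CONFLICT above).

Answer: Yes. T → C b with FOLLOW(T) on { 'b' }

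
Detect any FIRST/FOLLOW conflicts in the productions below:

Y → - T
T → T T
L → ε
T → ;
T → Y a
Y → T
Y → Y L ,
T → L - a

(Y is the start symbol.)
No FIRST/FOLLOW conflicts.

Nullable non-terminals: L.
L has a nullable alternative but only one production, so nothing to check.

T, Y have no nullable alternative, so no FIRST/FOLLOW check is needed there.

No FIRST/FOLLOW conflicts found.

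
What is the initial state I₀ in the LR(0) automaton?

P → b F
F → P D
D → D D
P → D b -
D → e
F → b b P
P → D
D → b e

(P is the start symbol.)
{ [D → . D D], [D → . b e], [D → . e], [P → . D b -], [P → . D], [P → . b F], [P' → . P] }

First, augment the grammar with P' → P
I₀ = CLOSURE({ [P' → . P] }):
  [P' → . P] has the dot before P: add [P → . b F], [P → . D b -], [P → . D]
  [P → . D b -] has the dot before D: add [D → . D D], [D → . e], [D → . b e]
No further items can be added.

I₀ = { [D → . D D], [D → . b e], [D → . e], [P → . D b -], [P → . D], [P → . b F], [P' → . P] }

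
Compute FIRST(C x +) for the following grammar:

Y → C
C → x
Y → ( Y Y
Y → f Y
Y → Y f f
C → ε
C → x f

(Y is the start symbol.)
FIRST sets of the non-terminals involved (from the grammar, by fixed-point iteration):
  FIRST(C) = { 'x', ε }

To compute FIRST(C x +), process the symbols left to right:
Symbol C is a non-terminal. Add FIRST(C) \ {ε} = { 'x' }
C is nullable (ε ∈ FIRST(C)), continue to the next symbol.
Symbol x is a terminal. Add 'x' and stop.
FIRST(C x +) = { 'x' }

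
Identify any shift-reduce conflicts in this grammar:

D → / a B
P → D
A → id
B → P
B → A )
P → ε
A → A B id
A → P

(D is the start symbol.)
A shift-reduce conflict occurs when an LR(0) state has both:
  - a complete (reduce) item [A → α .] (dot at the end), and
  - a shift item [B → β . c γ] (dot before a terminal).

Augment with D' → D and build the canonical LR(0) collection (I0 = CLOSURE({[D' → . D]}), then GOTO on every symbol after a dot until no new states appear). It has 12 states:
  I0: { [D → . / a B], [D' → . D] }  — shift
  I1: { [D → / . a B] }  — shift
  I2: { [D' → D .] }  — accept
  I3: { [A → . A B id], [A → . P], [A → . id], [B → . A )], [B → . P], [D → . / a B], [D → / a . B], [P → . D], [P → .] }  — shift, reduce
  I4: { [A → . A B id], [A → . P], [A → . id], [A → A . B id], [B → . A )], [B → . P], [B → A . )], [D → . / a B], [P → . D], [P → .] }  — shift, reduce
  I5: { [D → / a B .] }  — reduce
  I6: { [P → D .] }  — reduce
  I7: { [A → P .], [B → P .] }  — 2 reduces
  I8: { [A → id .] }  — reduce
  I9: { [B → A ) .] }  — reduce
  I10: { [A → A B . id] }  — shift
  I11: { [A → A B id .] }  — reduce

I3 contains reduce item [P → .] and shift items [A → . id], [D → . / a B] — shift-reduce conflict.
I4 contains reduce item [P → .] and shift items [A → . id], [B → A . )], [D → . / a B] — shift-reduce conflict.

Answer: Yes — I3: [P → .] vs [A → . id]; I4: [P → .] vs [A → . id]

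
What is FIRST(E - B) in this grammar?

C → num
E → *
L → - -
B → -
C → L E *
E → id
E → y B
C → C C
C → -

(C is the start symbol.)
{ '*', 'id', 'y' }

FIRST sets of the non-terminals involved (from the grammar, by fixed-point iteration):
  FIRST(E) = { '*', 'id', 'y' }

To compute FIRST(E - B), process the symbols left to right:
Symbol E is a non-terminal. Add FIRST(E) \ {ε} = { '*', 'id', 'y' }
E is not nullable (ε ∉ FIRST(E)), so stop here.
FIRST(E - B) = { '*', 'id', 'y' }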